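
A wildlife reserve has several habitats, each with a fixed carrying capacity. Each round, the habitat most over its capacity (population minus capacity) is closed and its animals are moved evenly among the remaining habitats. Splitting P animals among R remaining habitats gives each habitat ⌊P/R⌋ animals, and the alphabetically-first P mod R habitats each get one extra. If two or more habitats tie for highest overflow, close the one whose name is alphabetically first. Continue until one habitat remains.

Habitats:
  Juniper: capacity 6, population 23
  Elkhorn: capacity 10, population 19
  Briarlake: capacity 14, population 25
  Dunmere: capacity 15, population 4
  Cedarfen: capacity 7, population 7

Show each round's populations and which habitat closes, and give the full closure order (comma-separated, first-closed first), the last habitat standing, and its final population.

Closure order: Juniper, Briarlake, Elkhorn, Cedarfen
Last habitat: Dunmere with 78 animals

Round 1: Briarlake=25 Cedarfen=7 Dunmere=4 Elkhorn=19 Juniper=23 → close Juniper (overflow 17)
  23÷4 = 5 each, +1 to first 3
Round 2: Briarlake=31 Cedarfen=13 Dunmere=10 Elkhorn=24 → close Briarlake (overflow 17)
  31÷3 = 10 each, +1 to first 1
Round 3: Cedarfen=24 Dunmere=20 Elkhorn=34 → close Elkhorn (overflow 24)
  34÷2 = 17 each, +1 to first 0
Round 4: Cedarfen=41 Dunmere=37 → close Cedarfen (overflow 34)
  41÷1 = 41 each, +1 to first 0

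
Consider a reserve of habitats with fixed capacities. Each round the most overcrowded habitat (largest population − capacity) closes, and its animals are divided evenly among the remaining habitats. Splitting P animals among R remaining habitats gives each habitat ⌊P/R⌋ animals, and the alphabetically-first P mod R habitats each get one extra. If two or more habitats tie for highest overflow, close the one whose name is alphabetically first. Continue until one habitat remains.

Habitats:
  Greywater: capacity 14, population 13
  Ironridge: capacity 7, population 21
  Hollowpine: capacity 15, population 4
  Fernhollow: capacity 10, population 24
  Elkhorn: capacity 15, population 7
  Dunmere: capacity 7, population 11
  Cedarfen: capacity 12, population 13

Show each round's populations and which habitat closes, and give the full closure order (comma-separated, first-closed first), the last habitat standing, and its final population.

Round 1: Cedarfen=13 Dunmere=11 Elkhorn=7 Fernhollow=24 Greywater=13 Hollowpine=4 Ironridge=21 → close Fernhollow (overflow 14)
  24÷6 = 4 each, +1 to first 0
Round 2: Cedarfen=17 Dunmere=15 Elkhorn=11 Greywater=17 Hollowpine=8 Ironridge=25 → close Ironridge (overflow 18)
  25÷5 = 5 each, +1 to first 0
Round 3: Cedarfen=22 Dunmere=20 Elkhorn=16 Greywater=22 Hollowpine=13 → close Dunmere (overflow 13)
  20÷4 = 5 each, +1 to first 0
Round 4: Cedarfen=27 Elkhorn=21 Greywater=27 Hollowpine=18 → close Cedarfen (overflow 15)
  27÷3 = 9 each, +1 to first 0
Round 5: Elkhorn=30 Greywater=36 Hollowpine=27 → close Greywater (overflow 22)
  36÷2 = 18 each, +1 to first 0
Round 6: Elkhorn=48 Hollowpine=45 → close Elkhorn (overflow 33)
  48÷1 = 48 each, +1 to first 0

Closure order: Fernhollow, Ironridge, Dunmere, Cedarfen, Greywater, Elkhorn
Last habitat: Hollowpine with 93 animals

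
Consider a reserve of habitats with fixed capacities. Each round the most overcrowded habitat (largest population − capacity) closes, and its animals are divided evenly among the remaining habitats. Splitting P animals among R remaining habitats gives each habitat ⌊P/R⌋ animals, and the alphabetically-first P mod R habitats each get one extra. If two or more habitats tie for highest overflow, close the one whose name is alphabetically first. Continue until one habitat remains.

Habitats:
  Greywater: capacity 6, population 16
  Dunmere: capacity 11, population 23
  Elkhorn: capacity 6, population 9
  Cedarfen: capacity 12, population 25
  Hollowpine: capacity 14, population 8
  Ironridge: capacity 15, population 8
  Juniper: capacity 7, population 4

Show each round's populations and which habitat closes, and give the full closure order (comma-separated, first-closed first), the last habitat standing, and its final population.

Closure order: Cedarfen, Dunmere, Greywater, Elkhorn, Hollowpine, Juniper
Last habitat: Ironridge with 93 animals

Round 1: Cedarfen=25 Dunmere=23 Elkhorn=9 Greywater=16 Hollowpine=8 Ironridge=8 Juniper=4 → close Cedarfen (overflow 13)
  25÷6 = 4 each, +1 to first 1
Round 2: Dunmere=28 Elkhorn=13 Greywater=20 Hollowpine=12 Ironridge=12 Juniper=8 → close Dunmere (overflow 17)
  28÷5 = 5 each, +1 to first 3
Round 3: Elkhorn=19 Greywater=26 Hollowpine=18 Ironridge=17 Juniper=13 → close Greywater (overflow 20)
  26÷4 = 6 each, +1 to first 2
Round 4: Elkhorn=26 Hollowpine=25 Ironridge=23 Juniper=19 → close Elkhorn (overflow 20)
  26÷3 = 8 each, +1 to first 2
Round 5: Hollowpine=34 Ironridge=32 Juniper=27 → close Hollowpine (overflow 20)
  34÷2 = 17 each, +1 to first 0
Round 6: Ironridge=49 Juniper=44 → close Juniper (overflow 37)
  44÷1 = 44 each, +1 to first 0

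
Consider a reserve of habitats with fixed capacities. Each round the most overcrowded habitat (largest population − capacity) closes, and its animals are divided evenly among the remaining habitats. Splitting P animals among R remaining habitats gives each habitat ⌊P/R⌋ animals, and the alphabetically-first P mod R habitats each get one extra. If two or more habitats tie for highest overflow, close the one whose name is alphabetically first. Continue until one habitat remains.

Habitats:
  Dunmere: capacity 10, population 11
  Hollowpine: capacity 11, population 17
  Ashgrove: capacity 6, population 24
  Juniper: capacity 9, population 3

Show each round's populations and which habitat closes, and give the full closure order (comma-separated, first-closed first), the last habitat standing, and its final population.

Round 1: Ashgrove=24 Dunmere=11 Hollowpine=17 Juniper=3 → close Ashgrove (overflow 18)
  24÷3 = 8 each, +1 to first 0
Round 2: Dunmere=19 Hollowpine=25 Juniper=11 → close Hollowpine (overflow 14)
  25÷2 = 12 each, +1 to first 1
Round 3: Dunmere=32 Juniper=23 → close Dunmere (overflow 22)
  32÷1 = 32 each, +1 to first 0

Closure order: Ashgrove, Hollowpine, Dunmere
Last habitat: Juniper with 55 animals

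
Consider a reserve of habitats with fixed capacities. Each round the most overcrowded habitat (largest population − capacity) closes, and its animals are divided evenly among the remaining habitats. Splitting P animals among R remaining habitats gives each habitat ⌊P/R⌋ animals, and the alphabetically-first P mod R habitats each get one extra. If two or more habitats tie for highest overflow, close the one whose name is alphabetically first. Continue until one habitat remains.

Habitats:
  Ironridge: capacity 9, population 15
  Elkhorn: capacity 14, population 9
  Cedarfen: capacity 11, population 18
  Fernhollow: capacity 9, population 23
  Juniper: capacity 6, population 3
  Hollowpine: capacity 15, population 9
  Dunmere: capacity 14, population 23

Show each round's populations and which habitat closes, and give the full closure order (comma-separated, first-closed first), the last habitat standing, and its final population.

Round 1: Cedarfen=18 Dunmere=23 Elkhorn=9 Fernhollow=23 Hollowpine=9 Ironridge=15 Juniper=3 → close Fernhollow (overflow 14)
  23÷6 = 3 each, +1 to first 5
Round 2: Cedarfen=22 Dunmere=27 Elkhorn=13 Hollowpine=13 Ironridge=19 Juniper=6 → close Dunmere (overflow 13)
  27÷5 = 5 each, +1 to first 2
Round 3: Cedarfen=28 Elkhorn=19 Hollowpine=18 Ironridge=24 Juniper=11 → close Cedarfen (overflow 17)
  28÷4 = 7 each, +1 to first 0
Round 4: Elkhorn=26 Hollowpine=25 Ironridge=31 Juniper=18 → close Ironridge (overflow 22)
  31÷3 = 10 each, +1 to first 1
Round 5: Elkhorn=37 Hollowpine=35 Juniper=28 → close Elkhorn (overflow 23)
  37÷2 = 18 each, +1 to first 1
Round 6: Hollowpine=54 Juniper=46 → close Juniper (overflow 40)
  46÷1 = 46 each, +1 to first 0

Closure order: Fernhollow, Dunmere, Cedarfen, Ironridge, Elkhorn, Juniper
Last habitat: Hollowpine with 100 animals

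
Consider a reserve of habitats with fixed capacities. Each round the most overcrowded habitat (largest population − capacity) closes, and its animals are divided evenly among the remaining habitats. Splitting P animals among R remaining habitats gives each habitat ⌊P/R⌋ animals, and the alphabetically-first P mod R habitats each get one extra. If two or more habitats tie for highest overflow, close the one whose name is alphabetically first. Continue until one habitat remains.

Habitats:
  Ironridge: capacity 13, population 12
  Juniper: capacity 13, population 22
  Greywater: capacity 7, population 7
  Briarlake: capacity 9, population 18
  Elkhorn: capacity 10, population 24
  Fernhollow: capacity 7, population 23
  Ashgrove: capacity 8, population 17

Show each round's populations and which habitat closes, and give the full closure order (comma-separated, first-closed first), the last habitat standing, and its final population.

Closure order: Fernhollow, Elkhorn, Ashgrove, Briarlake, Juniper, Greywater
Last habitat: Ironridge with 123 animals

Round 1: Ashgrove=17 Briarlake=18 Elkhorn=24 Fernhollow=23 Greywater=7 Ironridge=12 Juniper=22 → close Fernhollow (overflow 16)
  23÷6 = 3 each, +1 to first 5
Round 2: Ashgrove=21 Briarlake=22 Elkhorn=28 Greywater=11 Ironridge=16 Juniper=25 → close Elkhorn (overflow 18)
  28÷5 = 5 each, +1 to first 3
Round 3: Ashgrove=27 Briarlake=28 Greywater=17 Ironridge=21 Juniper=30 → close Ashgrove (overflow 19)
  27÷4 = 6 each, +1 to first 3
Round 4: Briarlake=35 Greywater=24 Ironridge=28 Juniper=36 → close Briarlake (overflow 26)
  35÷3 = 11 each, +1 to first 2
Round 5: Greywater=36 Ironridge=40 Juniper=47 → close Juniper (overflow 34)
  47÷2 = 23 each, +1 to first 1
Round 6: Greywater=60 Ironridge=63 → close Greywater (overflow 53)
  60÷1 = 60 each, +1 to first 0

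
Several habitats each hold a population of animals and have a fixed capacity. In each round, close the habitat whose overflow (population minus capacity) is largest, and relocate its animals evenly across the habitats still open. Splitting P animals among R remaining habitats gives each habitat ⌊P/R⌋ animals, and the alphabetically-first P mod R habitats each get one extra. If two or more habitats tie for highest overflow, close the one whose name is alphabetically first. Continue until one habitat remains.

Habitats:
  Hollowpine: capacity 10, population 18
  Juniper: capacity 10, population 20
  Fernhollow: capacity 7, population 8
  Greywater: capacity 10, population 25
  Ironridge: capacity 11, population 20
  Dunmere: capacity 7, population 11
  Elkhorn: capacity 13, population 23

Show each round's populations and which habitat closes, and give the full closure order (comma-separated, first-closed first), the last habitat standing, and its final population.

Round 1: Dunmere=11 Elkhorn=23 Fernhollow=8 Greywater=25 Hollowpine=18 Ironridge=20 Juniper=20 → close Greywater (overflow 15)
  25÷6 = 4 each, +1 to first 1
Round 2: Dunmere=16 Elkhorn=27 Fernhollow=12 Hollowpine=22 Ironridge=24 Juniper=24 → close Elkhorn (overflow 14)
  27÷5 = 5 each, +1 to first 2
Round 3: Dunmere=22 Fernhollow=18 Hollowpine=27 Ironridge=29 Juniper=29 → close Juniper (overflow 19)
  29÷4 = 7 each, +1 to first 1
Round 4: Dunmere=30 Fernhollow=25 Hollowpine=34 Ironridge=36 → close Ironridge (overflow 25)
  36÷3 = 12 each, +1 to first 0
Round 5: Dunmere=42 Fernhollow=37 Hollowpine=46 → close Hollowpine (overflow 36)
  46÷2 = 23 each, +1 to first 0
Round 6: Dunmere=65 Fernhollow=60 → close Dunmere (overflow 58)
  65÷1 = 65 each, +1 to first 0

Closure order: Greywater, Elkhorn, Juniper, Ironridge, Hollowpine, Dunmere
Last habitat: Fernhollow with 125 animals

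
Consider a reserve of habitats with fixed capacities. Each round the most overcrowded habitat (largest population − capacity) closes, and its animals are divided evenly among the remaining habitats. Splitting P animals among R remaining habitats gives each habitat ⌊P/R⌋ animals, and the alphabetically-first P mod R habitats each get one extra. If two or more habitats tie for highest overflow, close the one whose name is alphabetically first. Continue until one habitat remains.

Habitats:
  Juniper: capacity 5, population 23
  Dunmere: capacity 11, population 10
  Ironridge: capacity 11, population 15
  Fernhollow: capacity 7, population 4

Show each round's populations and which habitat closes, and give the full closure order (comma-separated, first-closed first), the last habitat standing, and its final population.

Round 1: Dunmere=10 Fernhollow=4 Ironridge=15 Juniper=23 → close Juniper (overflow 18)
  23÷3 = 7 each, +1 to first 2
Round 2: Dunmere=18 Fernhollow=12 Ironridge=22 → close Ironridge (overflow 11)
  22÷2 = 11 each, +1 to first 0
Round 3: Dunmere=29 Fernhollow=23 → close Dunmere (overflow 18)
  29÷1 = 29 each, +1 to first 0

Closure order: Juniper, Ironridge, Dunmere
Last habitat: Fernhollow with 52 animals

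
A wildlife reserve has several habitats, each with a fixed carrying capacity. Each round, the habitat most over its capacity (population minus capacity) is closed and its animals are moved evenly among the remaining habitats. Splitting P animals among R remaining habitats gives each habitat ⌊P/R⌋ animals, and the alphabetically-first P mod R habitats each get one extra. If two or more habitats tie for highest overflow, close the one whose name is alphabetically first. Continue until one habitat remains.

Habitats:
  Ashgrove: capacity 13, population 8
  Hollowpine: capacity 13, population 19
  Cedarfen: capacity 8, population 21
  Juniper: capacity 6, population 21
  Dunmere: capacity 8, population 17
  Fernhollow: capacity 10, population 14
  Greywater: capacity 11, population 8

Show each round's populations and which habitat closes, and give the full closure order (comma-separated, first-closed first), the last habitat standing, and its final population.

Round 1: Ashgrove=8 Cedarfen=21 Dunmere=17 Fernhollow=14 Greywater=8 Hollowpine=19 Juniper=21 → close Juniper (overflow 15)
  21÷6 = 3 each, +1 to first 3
Round 2: Ashgrove=12 Cedarfen=25 Dunmere=21 Fernhollow=17 Greywater=11 Hollowpine=22 → close Cedarfen (overflow 17)
  25÷5 = 5 each, +1 to first 0
Round 3: Ashgrove=17 Dunmere=26 Fernhollow=22 Greywater=16 Hollowpine=27 → close Dunmere (overflow 18)
  26÷4 = 6 each, +1 to first 2
Round 4: Ashgrove=24 Fernhollow=29 Greywater=22 Hollowpine=33 → close Hollowpine (overflow 20)
  33÷3 = 11 each, +1 to first 0
Round 5: Ashgrove=35 Fernhollow=40 Greywater=33 → close Fernhollow (overflow 30)
  40÷2 = 20 each, +1 to first 0
Round 6: Ashgrove=55 Greywater=53 → close Ashgrove (overflow 42)
  55÷1 = 55 each, +1 to first 0

Closure order: Juniper, Cedarfen, Dunmere, Hollowpine, Fernhollow, Ashgrove
Last habitat: Greywater with 108 animals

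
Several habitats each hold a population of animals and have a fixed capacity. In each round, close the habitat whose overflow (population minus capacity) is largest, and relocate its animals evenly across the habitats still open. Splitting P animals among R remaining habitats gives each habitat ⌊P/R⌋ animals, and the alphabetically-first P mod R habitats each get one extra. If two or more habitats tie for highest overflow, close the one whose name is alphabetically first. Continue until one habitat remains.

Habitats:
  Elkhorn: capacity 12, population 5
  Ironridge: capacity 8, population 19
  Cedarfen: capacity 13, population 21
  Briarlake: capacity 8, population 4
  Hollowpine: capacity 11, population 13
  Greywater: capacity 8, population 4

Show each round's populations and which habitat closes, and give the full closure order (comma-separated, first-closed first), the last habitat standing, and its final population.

Closure order: Ironridge, Cedarfen, Hollowpine, Briarlake, Greywater
Last habitat: Elkhorn with 66 animals

Round 1: Briarlake=4 Cedarfen=21 Elkhorn=5 Greywater=4 Hollowpine=13 Ironridge=19 → close Ironridge (overflow 11)
  19÷5 = 3 each, +1 to first 4
Round 2: Briarlake=8 Cedarfen=25 Elkhorn=9 Greywater=8 Hollowpine=16 → close Cedarfen (overflow 12)
  25÷4 = 6 each, +1 to first 1
Round 3: Briarlake=15 Elkhorn=15 Greywater=14 Hollowpine=22 → close Hollowpine (overflow 11)
  22÷3 = 7 each, +1 to first 1
Round 4: Briarlake=23 Elkhorn=22 Greywater=21 → close Briarlake (overflow 15)
  23÷2 = 11 each, +1 to first 1
Round 5: Elkhorn=34 Greywater=32 → close Greywater (overflow 24)
  32÷1 = 32 each, +1 to first 0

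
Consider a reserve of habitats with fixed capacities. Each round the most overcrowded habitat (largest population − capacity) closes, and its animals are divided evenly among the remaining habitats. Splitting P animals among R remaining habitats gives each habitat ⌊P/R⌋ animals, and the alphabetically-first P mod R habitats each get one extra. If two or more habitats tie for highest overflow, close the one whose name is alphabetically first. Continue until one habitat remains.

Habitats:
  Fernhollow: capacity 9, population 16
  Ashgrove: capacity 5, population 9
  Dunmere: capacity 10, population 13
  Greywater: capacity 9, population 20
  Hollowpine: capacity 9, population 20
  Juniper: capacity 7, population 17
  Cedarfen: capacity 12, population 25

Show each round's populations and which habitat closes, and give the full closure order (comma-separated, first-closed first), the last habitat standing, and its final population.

Round 1: Ashgrove=9 Cedarfen=25 Dunmere=13 Fernhollow=16 Greywater=20 Hollowpine=20 Juniper=17 → close Cedarfen (overflow 13)
  25÷6 = 4 each, +1 to first 1
Round 2: Ashgrove=14 Dunmere=17 Fernhollow=20 Greywater=24 Hollowpine=24 Juniper=21 → close Greywater (overflow 15)
  24÷5 = 4 each, +1 to first 4
Round 3: Ashgrove=19 Dunmere=22 Fernhollow=25 Hollowpine=29 Juniper=25 → close Hollowpine (overflow 20)
  29÷4 = 7 each, +1 to first 1
Round 4: Ashgrove=27 Dunmere=29 Fernhollow=32 Juniper=32 → close Juniper (overflow 25)
  32÷3 = 10 each, +1 to first 2
Round 5: Ashgrove=38 Dunmere=40 Fernhollow=42 → close Ashgrove (overflow 33)
  38÷2 = 19 each, +1 to first 0
Round 6: Dunmere=59 Fernhollow=61 → close Fernhollow (overflow 52)
  61÷1 = 61 each, +1 to first 0

Closure order: Cedarfen, Greywater, Hollowpine, Juniper, Ashgrove, Fernhollow
Last habitat: Dunmere with 120 animals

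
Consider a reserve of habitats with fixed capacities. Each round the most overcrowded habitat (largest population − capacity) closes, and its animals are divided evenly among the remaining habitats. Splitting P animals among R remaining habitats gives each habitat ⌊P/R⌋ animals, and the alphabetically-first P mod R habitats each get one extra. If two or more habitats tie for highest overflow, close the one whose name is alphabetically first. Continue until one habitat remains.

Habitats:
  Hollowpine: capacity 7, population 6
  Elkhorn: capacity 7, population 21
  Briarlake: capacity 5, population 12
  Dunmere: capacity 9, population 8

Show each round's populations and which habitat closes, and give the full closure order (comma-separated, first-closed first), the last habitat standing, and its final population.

Round 1: Briarlake=12 Dunmere=8 Elkhorn=21 Hollowpine=6 → close Elkhorn (overflow 14)
  21÷3 = 7 each, +1 to first 0
Round 2: Briarlake=19 Dunmere=15 Hollowpine=13 → close Briarlake (overflow 14)
  19÷2 = 9 each, +1 to first 1
Round 3: Dunmere=25 Hollowpine=22 → close Dunmere (overflow 16)
  25÷1 = 25 each, +1 to first 0

Closure order: Elkhorn, Briarlake, Dunmere
Last habitat: Hollowpine with 47 animals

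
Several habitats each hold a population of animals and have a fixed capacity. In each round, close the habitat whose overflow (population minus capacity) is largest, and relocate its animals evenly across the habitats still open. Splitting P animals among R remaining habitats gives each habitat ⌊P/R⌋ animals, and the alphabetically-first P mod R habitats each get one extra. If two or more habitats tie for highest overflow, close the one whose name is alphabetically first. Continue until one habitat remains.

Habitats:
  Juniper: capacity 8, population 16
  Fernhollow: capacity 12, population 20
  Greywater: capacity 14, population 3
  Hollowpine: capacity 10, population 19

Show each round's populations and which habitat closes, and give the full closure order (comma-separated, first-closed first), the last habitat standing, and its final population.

Closure order: Hollowpine, Fernhollow, Juniper
Last habitat: Greywater with 58 animals

Round 1: Fernhollow=20 Greywater=3 Hollowpine=19 Juniper=16 → close Hollowpine (overflow 9)
  19÷3 = 6 each, +1 to first 1
Round 2: Fernhollow=27 Greywater=9 Juniper=22 → close Fernhollow (overflow 15)
  27÷2 = 13 each, +1 to first 1
Round 3: Greywater=23 Juniper=35 → close Juniper (overflow 27)
  35÷1 = 35 each, +1 to first 0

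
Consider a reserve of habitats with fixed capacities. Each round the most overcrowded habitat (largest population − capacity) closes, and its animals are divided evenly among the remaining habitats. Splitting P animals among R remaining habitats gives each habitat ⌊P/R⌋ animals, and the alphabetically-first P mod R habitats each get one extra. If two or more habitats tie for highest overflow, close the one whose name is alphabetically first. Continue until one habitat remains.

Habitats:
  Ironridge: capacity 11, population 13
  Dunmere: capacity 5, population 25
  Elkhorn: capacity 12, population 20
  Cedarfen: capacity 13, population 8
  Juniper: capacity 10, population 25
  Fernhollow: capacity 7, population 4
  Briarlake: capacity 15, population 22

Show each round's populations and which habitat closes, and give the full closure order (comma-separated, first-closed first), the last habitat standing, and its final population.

Round 1: Briarlake=22 Cedarfen=8 Dunmere=25 Elkhorn=20 Fernhollow=4 Ironridge=13 Juniper=25 → close Dunmere (overflow 20)
  25÷6 = 4 each, +1 to first 1
Round 2: Briarlake=27 Cedarfen=12 Elkhorn=24 Fernhollow=8 Ironridge=17 Juniper=29 → close Juniper (overflow 19)
  29÷5 = 5 each, +1 to first 4
Round 3: Briarlake=33 Cedarfen=18 Elkhorn=30 Fernhollow=14 Ironridge=22 → close Briarlake (overflow 18)
  33÷4 = 8 each, +1 to first 1
Round 4: Cedarfen=27 Elkhorn=38 Fernhollow=22 Ironridge=30 → close Elkhorn (overflow 26)
  38÷3 = 12 each, +1 to first 2
Round 5: Cedarfen=40 Fernhollow=35 Ironridge=42 → close Ironridge (overflow 31)
  42÷2 = 21 each, +1 to first 0
Round 6: Cedarfen=61 Fernhollow=56 → close Fernhollow (overflow 49)
  56÷1 = 56 each, +1 to first 0

Closure order: Dunmere, Juniper, Briarlake, Elkhorn, Ironridge, Fernhollow
Last habitat: Cedarfen with 117 animals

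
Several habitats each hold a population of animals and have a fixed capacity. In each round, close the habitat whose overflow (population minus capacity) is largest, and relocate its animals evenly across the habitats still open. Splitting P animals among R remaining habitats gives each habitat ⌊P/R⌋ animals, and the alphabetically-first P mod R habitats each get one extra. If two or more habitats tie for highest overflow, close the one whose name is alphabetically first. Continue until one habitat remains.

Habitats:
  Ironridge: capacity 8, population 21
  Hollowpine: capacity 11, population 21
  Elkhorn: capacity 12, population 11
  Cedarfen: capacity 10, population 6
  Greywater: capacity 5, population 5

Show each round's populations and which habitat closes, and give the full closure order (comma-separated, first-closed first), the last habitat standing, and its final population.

Round 1: Cedarfen=6 Elkhorn=11 Greywater=5 Hollowpine=21 Ironridge=21 → close Ironridge (overflow 13)
  21÷4 = 5 each, +1 to first 1
Round 2: Cedarfen=12 Elkhorn=16 Greywater=10 Hollowpine=26 → close Hollowpine (overflow 15)
  26÷3 = 8 each, +1 to first 2
Round 3: Cedarfen=21 Elkhorn=25 Greywater=18 → close Elkhorn (overflow 13)
  25÷2 = 12 each, +1 to first 1
Round 4: Cedarfen=34 Greywater=30 → close Greywater (overflow 25)
  30÷1 = 30 each, +1 to first 0

Closure order: Ironridge, Hollowpine, Elkhorn, Greywater
Last habitat: Cedarfen with 64 animals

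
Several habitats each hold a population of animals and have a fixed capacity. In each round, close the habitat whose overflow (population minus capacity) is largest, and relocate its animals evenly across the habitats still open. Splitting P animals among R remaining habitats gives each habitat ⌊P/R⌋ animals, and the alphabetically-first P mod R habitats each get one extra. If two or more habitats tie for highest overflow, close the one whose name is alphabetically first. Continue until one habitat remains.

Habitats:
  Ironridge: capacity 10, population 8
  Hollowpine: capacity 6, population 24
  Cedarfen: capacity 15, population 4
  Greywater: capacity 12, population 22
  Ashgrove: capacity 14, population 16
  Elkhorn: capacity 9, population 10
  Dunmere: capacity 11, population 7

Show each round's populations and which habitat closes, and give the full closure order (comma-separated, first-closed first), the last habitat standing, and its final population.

Round 1: Ashgrove=16 Cedarfen=4 Dunmere=7 Elkhorn=10 Greywater=22 Hollowpine=24 Ironridge=8 → close Hollowpine (overflow 18)
  24÷6 = 4 each, +1 to first 0
Round 2: Ashgrove=20 Cedarfen=8 Dunmere=11 Elkhorn=14 Greywater=26 Ironridge=12 → close Greywater (overflow 14)
  26÷5 = 5 each, +1 to first 1
Round 3: Ashgrove=26 Cedarfen=13 Dunmere=16 Elkhorn=19 Ironridge=17 → close Ashgrove (overflow 12)
  26÷4 = 6 each, +1 to first 2
Round 4: Cedarfen=20 Dunmere=23 Elkhorn=25 Ironridge=23 → close Elkhorn (overflow 16)
  25÷3 = 8 each, +1 to first 1
Round 5: Cedarfen=29 Dunmere=31 Ironridge=31 → close Ironridge (overflow 21)
  31÷2 = 15 each, +1 to first 1
Round 6: Cedarfen=45 Dunmere=46 → close Dunmere (overflow 35)
  46÷1 = 46 each, +1 to first 0

Closure order: Hollowpine, Greywater, Ashgrove, Elkhorn, Ironridge, Dunmere
Last habitat: Cedarfen with 91 animals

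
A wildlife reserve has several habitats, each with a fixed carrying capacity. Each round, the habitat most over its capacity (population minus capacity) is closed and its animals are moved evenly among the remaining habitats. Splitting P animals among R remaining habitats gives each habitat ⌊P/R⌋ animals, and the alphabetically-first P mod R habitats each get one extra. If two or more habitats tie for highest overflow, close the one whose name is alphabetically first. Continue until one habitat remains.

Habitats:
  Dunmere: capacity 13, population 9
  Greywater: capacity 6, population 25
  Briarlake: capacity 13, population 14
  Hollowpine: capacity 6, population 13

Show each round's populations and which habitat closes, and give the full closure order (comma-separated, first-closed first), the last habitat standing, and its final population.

Round 1: Briarlake=14 Dunmere=9 Greywater=25 Hollowpine=13 → close Greywater (overflow 19)
  25÷3 = 8 each, +1 to first 1
Round 2: Briarlake=23 Dunmere=17 Hollowpine=21 → close Hollowpine (overflow 15)
  21÷2 = 10 each, +1 to first 1
Round 3: Briarlake=34 Dunmere=27 → close Briarlake (overflow 21)
  34÷1 = 34 each, +1 to first 0

Closure order: Greywater, Hollowpine, Briarlake
Last habitat: Dunmere with 61 animals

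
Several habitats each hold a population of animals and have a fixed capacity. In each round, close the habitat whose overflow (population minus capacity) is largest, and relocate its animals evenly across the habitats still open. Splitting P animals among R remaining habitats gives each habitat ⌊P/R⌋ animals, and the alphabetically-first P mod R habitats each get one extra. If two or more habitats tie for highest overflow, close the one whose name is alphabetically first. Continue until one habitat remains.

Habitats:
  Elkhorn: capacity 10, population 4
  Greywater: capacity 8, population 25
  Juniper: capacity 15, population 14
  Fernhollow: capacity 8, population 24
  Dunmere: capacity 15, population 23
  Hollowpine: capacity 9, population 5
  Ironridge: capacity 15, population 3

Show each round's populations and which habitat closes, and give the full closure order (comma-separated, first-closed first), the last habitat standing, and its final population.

Closure order: Greywater, Fernhollow, Dunmere, Juniper, Hollowpine, Elkhorn
Last habitat: Ironridge with 98 animals

Round 1: Dunmere=23 Elkhorn=4 Fernhollow=24 Greywater=25 Hollowpine=5 Ironridge=3 Juniper=14 → close Greywater (overflow 17)
  25÷6 = 4 each, +1 to first 1
Round 2: Dunmere=28 Elkhorn=8 Fernhollow=28 Hollowpine=9 Ironridge=7 Juniper=18 → close Fernhollow (overflow 20)
  28÷5 = 5 each, +1 to first 3
Round 3: Dunmere=34 Elkhorn=14 Hollowpine=15 Ironridge=12 Juniper=23 → close Dunmere (overflow 19)
  34÷4 = 8 each, +1 to first 2
Round 4: Elkhorn=23 Hollowpine=24 Ironridge=20 Juniper=31 → close Juniper (overflow 16)
  31÷3 = 10 each, +1 to first 1
Round 5: Elkhorn=34 Hollowpine=34 Ironridge=30 → close Hollowpine (overflow 25)
  34÷2 = 17 each, +1 to first 0
Round 6: Elkhorn=51 Ironridge=47 → close Elkhorn (overflow 41)
  51÷1 = 51 each, +1 to first 0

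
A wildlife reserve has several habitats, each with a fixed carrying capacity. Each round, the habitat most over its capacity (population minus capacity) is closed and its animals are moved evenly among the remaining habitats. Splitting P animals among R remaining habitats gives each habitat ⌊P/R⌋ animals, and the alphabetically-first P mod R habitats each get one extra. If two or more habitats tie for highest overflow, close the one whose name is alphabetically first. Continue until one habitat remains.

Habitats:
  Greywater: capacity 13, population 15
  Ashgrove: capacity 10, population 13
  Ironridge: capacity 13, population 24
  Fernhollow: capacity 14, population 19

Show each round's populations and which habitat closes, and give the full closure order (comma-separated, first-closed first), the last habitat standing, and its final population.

Closure order: Ironridge, Fernhollow, Ashgrove
Last habitat: Greywater with 71 animals

Round 1: Ashgrove=13 Fernhollow=19 Greywater=15 Ironridge=24 → close Ironridge (overflow 11)
  24÷3 = 8 each, +1 to first 0
Round 2: Ashgrove=21 Fernhollow=27 Greywater=23 → close Fernhollow (overflow 13)
  27÷2 = 13 each, +1 to first 1
Round 3: Ashgrove=35 Greywater=36 → close Ashgrove (overflow 25)
  35÷1 = 35 each, +1 to first 0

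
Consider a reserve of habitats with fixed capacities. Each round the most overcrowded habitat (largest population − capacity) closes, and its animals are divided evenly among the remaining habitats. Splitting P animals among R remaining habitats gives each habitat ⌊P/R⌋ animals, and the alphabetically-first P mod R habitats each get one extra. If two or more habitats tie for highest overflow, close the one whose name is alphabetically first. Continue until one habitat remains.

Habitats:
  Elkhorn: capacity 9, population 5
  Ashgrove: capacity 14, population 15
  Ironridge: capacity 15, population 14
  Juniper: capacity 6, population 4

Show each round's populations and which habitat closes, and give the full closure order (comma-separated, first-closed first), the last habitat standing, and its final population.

Closure order: Ashgrove, Ironridge, Juniper
Last habitat: Elkhorn with 38 animals

Round 1: Ashgrove=15 Elkhorn=5 Ironridge=14 Juniper=4 → close Ashgrove (overflow 1)
  15÷3 = 5 each, +1 to first 0
Round 2: Elkhorn=10 Ironridge=19 Juniper=9 → close Ironridge (overflow 4)
  19÷2 = 9 each, +1 to first 1
Round 3: Elkhorn=20 Juniper=18 → close Juniper (overflow 12)
  18÷1 = 18 each, +1 to first 0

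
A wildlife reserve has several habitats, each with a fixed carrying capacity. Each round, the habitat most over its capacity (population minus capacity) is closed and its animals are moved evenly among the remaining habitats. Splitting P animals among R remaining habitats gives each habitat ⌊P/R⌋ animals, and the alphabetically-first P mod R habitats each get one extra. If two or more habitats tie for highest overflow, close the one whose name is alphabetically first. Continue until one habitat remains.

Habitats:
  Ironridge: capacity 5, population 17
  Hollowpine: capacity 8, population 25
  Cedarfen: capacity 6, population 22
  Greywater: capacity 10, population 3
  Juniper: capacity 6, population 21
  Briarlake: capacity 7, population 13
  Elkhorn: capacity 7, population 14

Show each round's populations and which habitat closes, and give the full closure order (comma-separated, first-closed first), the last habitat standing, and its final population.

Closure order: Hollowpine, Cedarfen, Juniper, Ironridge, Briarlake, Elkhorn
Last habitat: Greywater with 115 animals

Round 1: Briarlake=13 Cedarfen=22 Elkhorn=14 Greywater=3 Hollowpine=25 Ironridge=17 Juniper=21 → close Hollowpine (overflow 17)
  25÷6 = 4 each, +1 to first 1
Round 2: Briarlake=18 Cedarfen=26 Elkhorn=18 Greywater=7 Ironridge=21 Juniper=25 → close Cedarfen (overflow 20)
  26÷5 = 5 each, +1 to first 1
Round 3: Briarlake=24 Elkhorn=23 Greywater=12 Ironridge=26 Juniper=30 → close Juniper (overflow 24)
  30÷4 = 7 each, +1 to first 2
Round 4: Briarlake=32 Elkhorn=31 Greywater=19 Ironridge=33 → close Ironridge (overflow 28)
  33÷3 = 11 each, +1 to first 0
Round 5: Briarlake=43 Elkhorn=42 Greywater=30 → close Briarlake (overflow 36)
  43÷2 = 21 each, +1 to first 1
Round 6: Elkhorn=64 Greywater=51 → close Elkhorn (overflow 57)
  64÷1 = 64 each, +1 to first 0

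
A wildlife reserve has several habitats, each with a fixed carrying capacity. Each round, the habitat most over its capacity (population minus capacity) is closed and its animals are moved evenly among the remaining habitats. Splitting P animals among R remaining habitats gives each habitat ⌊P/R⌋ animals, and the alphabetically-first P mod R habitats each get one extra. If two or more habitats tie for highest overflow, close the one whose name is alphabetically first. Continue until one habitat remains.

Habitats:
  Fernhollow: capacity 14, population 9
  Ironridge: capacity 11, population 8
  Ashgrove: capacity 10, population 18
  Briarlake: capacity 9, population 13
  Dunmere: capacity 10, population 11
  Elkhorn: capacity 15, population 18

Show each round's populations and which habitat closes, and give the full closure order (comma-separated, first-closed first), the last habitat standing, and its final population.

Closure order: Ashgrove, Briarlake, Elkhorn, Dunmere, Fernhollow
Last habitat: Ironridge with 77 animals

Round 1: Ashgrove=18 Briarlake=13 Dunmere=11 Elkhorn=18 Fernhollow=9 Ironridge=8 → close Ashgrove (overflow 8)
  18÷5 = 3 each, +1 to first 3
Round 2: Briarlake=17 Dunmere=15 Elkhorn=22 Fernhollow=12 Ironridge=11 → close Briarlake (overflow 8)
  17÷4 = 4 each, +1 to first 1
Round 3: Dunmere=20 Elkhorn=26 Fernhollow=16 Ironridge=15 → close Elkhorn (overflow 11)
  26÷3 = 8 each, +1 to first 2
Round 4: Dunmere=29 Fernhollow=25 Ironridge=23 → close Dunmere (overflow 19)
  29÷2 = 14 each, +1 to first 1
Round 5: Fernhollow=40 Ironridge=37 → close Fernhollow (overflow 26)
  40÷1 = 40 each, +1 to first 0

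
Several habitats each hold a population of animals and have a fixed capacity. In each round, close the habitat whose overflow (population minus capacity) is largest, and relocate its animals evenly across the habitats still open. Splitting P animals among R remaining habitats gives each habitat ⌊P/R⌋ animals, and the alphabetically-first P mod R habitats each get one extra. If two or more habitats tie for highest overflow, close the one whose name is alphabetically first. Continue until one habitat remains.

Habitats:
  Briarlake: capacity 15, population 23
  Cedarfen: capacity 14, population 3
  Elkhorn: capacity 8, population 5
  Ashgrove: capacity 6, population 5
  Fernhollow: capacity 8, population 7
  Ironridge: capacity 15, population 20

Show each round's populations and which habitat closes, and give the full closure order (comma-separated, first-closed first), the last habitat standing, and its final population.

Closure order: Briarlake, Ironridge, Ashgrove, Fernhollow, Elkhorn
Last habitat: Cedarfen with 63 animals

Round 1: Ashgrove=5 Briarlake=23 Cedarfen=3 Elkhorn=5 Fernhollow=7 Ironridge=20 → close Briarlake (overflow 8)
  23÷5 = 4 each, +1 to first 3
Round 2: Ashgrove=10 Cedarfen=8 Elkhorn=10 Fernhollow=11 Ironridge=24 → close Ironridge (overflow 9)
  24÷4 = 6 each, +1 to first 0
Round 3: Ashgrove=16 Cedarfen=14 Elkhorn=16 Fernhollow=17 → close Ashgrove (overflow 10)
  16÷3 = 5 each, +1 to first 1
Round 4: Cedarfen=20 Elkhorn=21 Fernhollow=22 → close Fernhollow (overflow 14)
  22÷2 = 11 each, +1 to first 0
Round 5: Cedarfen=31 Elkhorn=32 → close Elkhorn (overflow 24)
  32÷1 = 32 each, +1 to first 0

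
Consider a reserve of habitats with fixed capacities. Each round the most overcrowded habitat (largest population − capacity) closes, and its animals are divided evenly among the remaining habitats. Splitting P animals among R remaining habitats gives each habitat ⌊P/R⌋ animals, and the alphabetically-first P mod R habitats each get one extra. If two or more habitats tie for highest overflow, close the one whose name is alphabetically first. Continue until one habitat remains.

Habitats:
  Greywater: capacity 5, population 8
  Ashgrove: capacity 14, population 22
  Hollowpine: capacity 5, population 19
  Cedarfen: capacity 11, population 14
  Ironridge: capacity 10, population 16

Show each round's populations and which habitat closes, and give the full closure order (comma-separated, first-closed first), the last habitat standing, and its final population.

Round 1: Ashgrove=22 Cedarfen=14 Greywater=8 Hollowpine=19 Ironridge=16 → close Hollowpine (overflow 14)
  19÷4 = 4 each, +1 to first 3
Round 2: Ashgrove=27 Cedarfen=19 Greywater=13 Ironridge=20 → close Ashgrove (overflow 13)
  27÷3 = 9 each, +1 to first 0
Round 3: Cedarfen=28 Greywater=22 Ironridge=29 → close Ironridge (overflow 19)
  29÷2 = 14 each, +1 to first 1
Round 4: Cedarfen=43 Greywater=36 → close Cedarfen (overflow 32)
  43÷1 = 43 each, +1 to first 0

Closure order: Hollowpine, Ashgrove, Ironridge, Cedarfen
Last habitat: Greywater with 79 animals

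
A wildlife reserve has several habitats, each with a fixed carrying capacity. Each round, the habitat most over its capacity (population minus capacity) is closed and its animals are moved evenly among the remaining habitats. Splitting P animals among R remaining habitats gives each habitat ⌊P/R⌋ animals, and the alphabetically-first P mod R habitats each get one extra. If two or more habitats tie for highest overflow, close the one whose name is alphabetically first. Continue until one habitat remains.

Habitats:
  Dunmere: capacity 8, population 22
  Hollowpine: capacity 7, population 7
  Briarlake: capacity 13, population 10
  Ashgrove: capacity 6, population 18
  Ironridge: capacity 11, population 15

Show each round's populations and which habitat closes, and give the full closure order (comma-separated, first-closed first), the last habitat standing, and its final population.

Closure order: Dunmere, Ashgrove, Ironridge, Hollowpine
Last habitat: Briarlake with 72 animals

Round 1: Ashgrove=18 Briarlake=10 Dunmere=22 Hollowpine=7 Ironridge=15 → close Dunmere (overflow 14)
  22÷4 = 5 each, +1 to first 2
Round 2: Ashgrove=24 Briarlake=16 Hollowpine=12 Ironridge=20 → close Ashgrove (overflow 18)
  24÷3 = 8 each, +1 to first 0
Round 3: Briarlake=24 Hollowpine=20 Ironridge=28 → close Ironridge (overflow 17)
  28÷2 = 14 each, +1 to first 0
Round 4: Briarlake=38 Hollowpine=34 → close Hollowpine (overflow 27)
  34÷1 = 34 each, +1 to first 0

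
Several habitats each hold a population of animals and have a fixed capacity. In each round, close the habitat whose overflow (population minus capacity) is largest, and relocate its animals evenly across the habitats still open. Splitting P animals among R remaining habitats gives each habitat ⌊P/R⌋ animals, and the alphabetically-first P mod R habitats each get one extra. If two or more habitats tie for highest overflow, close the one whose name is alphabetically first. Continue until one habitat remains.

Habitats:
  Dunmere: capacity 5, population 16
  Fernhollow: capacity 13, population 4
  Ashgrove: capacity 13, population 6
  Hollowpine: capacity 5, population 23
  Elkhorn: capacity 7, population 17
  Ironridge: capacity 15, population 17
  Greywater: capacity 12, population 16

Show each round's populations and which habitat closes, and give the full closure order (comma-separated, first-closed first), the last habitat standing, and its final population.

Closure order: Hollowpine, Dunmere, Elkhorn, Greywater, Ironridge, Ashgrove
Last habitat: Fernhollow with 99 animals

Round 1: Ashgrove=6 Dunmere=16 Elkhorn=17 Fernhollow=4 Greywater=16 Hollowpine=23 Ironridge=17 → close Hollowpine (overflow 18)
  23÷6 = 3 each, +1 to first 5
Round 2: Ashgrove=10 Dunmere=20 Elkhorn=21 Fernhollow=8 Greywater=20 Ironridge=20 → close Dunmere (overflow 15)
  20÷5 = 4 each, +1 to first 0
Round 3: Ashgrove=14 Elkhorn=25 Fernhollow=12 Greywater=24 Ironridge=24 → close Elkhorn (overflow 18)
  25÷4 = 6 each, +1 to first 1
Round 4: Ashgrove=21 Fernhollow=18 Greywater=30 Ironridge=30 → close Greywater (overflow 18)
  30÷3 = 10 each, +1 to first 0
Round 5: Ashgrove=31 Fernhollow=28 Ironridge=40 → close Ironridge (overflow 25)
  40÷2 = 20 each, +1 to first 0
Round 6: Ashgrove=51 Fernhollow=48 → close Ashgrove (overflow 38)
  51÷1 = 51 each, +1 to first 0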